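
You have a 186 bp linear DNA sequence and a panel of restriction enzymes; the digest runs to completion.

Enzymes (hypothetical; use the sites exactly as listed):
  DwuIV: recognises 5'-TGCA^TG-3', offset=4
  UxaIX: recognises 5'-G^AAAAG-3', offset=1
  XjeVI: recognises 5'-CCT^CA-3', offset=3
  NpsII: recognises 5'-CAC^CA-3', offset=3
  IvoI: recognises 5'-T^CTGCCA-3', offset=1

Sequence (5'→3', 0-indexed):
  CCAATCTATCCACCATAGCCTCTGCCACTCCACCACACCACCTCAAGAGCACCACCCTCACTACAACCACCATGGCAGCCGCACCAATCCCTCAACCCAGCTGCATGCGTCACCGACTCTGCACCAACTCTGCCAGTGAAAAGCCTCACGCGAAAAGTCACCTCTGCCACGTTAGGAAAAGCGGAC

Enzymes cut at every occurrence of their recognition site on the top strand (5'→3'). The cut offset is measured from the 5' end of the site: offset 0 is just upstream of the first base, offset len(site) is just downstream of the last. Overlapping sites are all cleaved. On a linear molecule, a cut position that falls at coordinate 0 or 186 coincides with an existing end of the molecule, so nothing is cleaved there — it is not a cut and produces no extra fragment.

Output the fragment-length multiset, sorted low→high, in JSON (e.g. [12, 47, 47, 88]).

Scan for sites:
  DwuIV (TGCATG, off=4): starts [101] → cuts [105]
  UxaIX (GAAAAG, off=1): starts [137, 151, 175] → cuts [138, 152, 176]
  XjeVI (CCTCA, off=3): starts [40, 55, 89, 143] → cuts [43, 58, 92, 146]
  NpsII (CACCA, off=3): starts [10, 30, 35, 49, 67, 81, 121] → cuts [13, 33, 38, 52, 70, 84, 124]
  IvoI (TCTGCCA, off=1): starts [20, 128, 162] → cuts [21, 129, 163]

Pooled cuts: [13, 21, 33, 38, 43, 52, 58, 70, 84, 92, 105, 124, 129, 138, 146, 152, 163, 176]

Fragment lengths:
  [0,13): 13 bp
  [13,21): 8 bp
  [21,33): 12 bp
  [33,38): 5 bp
  [38,43): 5 bp
  [43,52): 9 bp
  [52,58): 6 bp
  [58,70): 12 bp
  [70,84): 14 bp
  [84,92): 8 bp
  [92,105): 13 bp
  [105,124): 19 bp
  [124,129): 5 bp
  [129,138): 9 bp
  [138,146): 8 bp
  [146,152): 6 bp
  [152,163): 11 bp
  [163,176): 13 bp
  [176,186): 10 bp

[5,5,5,6,6,8,8,8,9,9,10,11,12,12,13,13,13,14,19]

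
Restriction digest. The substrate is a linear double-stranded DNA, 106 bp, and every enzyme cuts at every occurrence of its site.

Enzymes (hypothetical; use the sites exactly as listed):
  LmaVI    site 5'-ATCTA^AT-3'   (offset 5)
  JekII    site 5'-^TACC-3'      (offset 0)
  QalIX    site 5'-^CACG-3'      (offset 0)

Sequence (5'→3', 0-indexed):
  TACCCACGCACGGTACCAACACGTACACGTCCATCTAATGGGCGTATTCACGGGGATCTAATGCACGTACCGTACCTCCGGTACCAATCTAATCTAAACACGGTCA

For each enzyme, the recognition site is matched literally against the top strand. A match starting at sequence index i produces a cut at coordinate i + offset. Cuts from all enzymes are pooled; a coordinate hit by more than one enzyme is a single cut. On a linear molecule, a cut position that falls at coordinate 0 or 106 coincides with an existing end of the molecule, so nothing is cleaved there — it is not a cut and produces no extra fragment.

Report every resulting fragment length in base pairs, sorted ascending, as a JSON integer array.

[3,4,4,4,5,5,6,6,7,8,9,10,11,12,12]

Site scan:
  LmaVI (ATCTAAT, off=5): starts [32, 55, 86] → cuts [37, 60, 91]
  JekII (TACC, off=0): starts [0, 13, 67, 72, 81] → cuts [13, 67, 72, 81] (position 0 is a terminus of the linear molecule — no cut)
  QalIX (CACG, off=0): starts [4, 8, 19, 25, 48, 63, 98] → cuts [4, 8, 19, 25, 48, 63, 98]

All cut coordinates (distinct, sorted): [4, 8, 13, 19, 25, 37, 48, 60, 63, 67, 72, 81, 91, 98]

Fragment lengths:
  [0,4): 4 bp
  [4,8): 4 bp
  [8,13): 5 bp
  [13,19): 6 bp
  [19,25): 6 bp
  [25,37): 12 bp
  [37,48): 11 bp
  [48,60): 12 bp
  [60,63): 3 bp
  [63,67): 4 bp
  [67,72): 5 bp
  [72,81): 9 bp
  [81,91): 10 bp
  [91,98): 7 bp
  [98,106): 8 bp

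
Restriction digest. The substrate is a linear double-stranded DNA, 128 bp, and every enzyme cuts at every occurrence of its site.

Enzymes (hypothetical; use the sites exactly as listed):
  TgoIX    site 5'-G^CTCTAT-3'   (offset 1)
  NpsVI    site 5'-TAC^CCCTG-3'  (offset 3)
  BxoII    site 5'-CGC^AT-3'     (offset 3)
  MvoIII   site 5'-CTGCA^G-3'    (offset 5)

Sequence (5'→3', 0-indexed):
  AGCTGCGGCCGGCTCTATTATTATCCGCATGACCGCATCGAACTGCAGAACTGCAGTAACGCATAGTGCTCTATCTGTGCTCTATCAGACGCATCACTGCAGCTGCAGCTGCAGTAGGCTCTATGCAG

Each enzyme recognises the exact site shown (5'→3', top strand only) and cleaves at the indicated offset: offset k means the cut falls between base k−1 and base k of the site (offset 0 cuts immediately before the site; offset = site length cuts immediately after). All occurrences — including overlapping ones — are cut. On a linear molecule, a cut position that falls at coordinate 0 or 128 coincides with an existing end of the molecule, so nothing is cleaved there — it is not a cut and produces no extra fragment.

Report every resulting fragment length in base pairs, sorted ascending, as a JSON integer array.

Scan for sites:
  TgoIX GCTCTAT/1: at [11, 67, 78, 117] ⇒ [12, 68, 79, 118]
  NpsVI (TACCCCTG, off=3): no sites
  BxoII CGCAT/3: at [25, 33, 59, 89] ⇒ [28, 36, 62, 92]
  MvoIII CTGCAG/5: at [42, 50, 96, 102, 108] ⇒ [47, 55, 101, 107, 113]

Pooled cuts: [12, 28, 36, 47, 55, 62, 68, 79, 92, 101, 107, 113, 118]

Fragment lengths:
  [0,12): 12 bp
  [12,28): 16 bp
  [28,36): 8 bp
  [36,47): 11 bp
  [47,55): 8 bp
  [55,62): 7 bp
  [62,68): 6 bp
  [68,79): 11 bp
  [79,92): 13 bp
  [92,101): 9 bp
  [101,107): 6 bp
  [107,113): 6 bp
  [113,118): 5 bp
  [118,128): 10 bp

[5,6,6,6,7,8,8,9,10,11,11,12,13,16]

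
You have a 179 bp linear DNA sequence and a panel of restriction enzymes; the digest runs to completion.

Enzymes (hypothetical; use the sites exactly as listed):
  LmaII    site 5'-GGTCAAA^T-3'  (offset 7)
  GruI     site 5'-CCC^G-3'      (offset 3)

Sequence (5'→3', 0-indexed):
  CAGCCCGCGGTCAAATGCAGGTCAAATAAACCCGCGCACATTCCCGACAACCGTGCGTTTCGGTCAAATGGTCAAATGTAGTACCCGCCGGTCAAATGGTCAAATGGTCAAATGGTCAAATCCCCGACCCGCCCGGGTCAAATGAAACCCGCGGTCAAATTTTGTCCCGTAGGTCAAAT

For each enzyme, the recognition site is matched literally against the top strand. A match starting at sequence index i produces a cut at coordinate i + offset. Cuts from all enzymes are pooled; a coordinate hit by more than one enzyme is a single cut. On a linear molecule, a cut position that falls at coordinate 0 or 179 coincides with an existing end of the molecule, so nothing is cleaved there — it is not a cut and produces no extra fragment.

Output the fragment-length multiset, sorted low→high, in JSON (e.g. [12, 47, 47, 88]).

[1,4,5,5,6,7,8,8,8,8,8,8,9,9,9,10,10,10,11,12,23]

Site scan:
  LmaII GGTCAAAT/7: at [8, 19, 61, 69, 89, 97, 105, 113, 135, 152, 171] ⇒ [15, 26, 68, 76, 96, 104, 112, 120, 142, 159, 178]
  GruI CCCG/3: at [3, 30, 42, 83, 122, 127, 131, 147, 165] ⇒ [6, 33, 45, 86, 125, 130, 134, 150, 168]

All cut coordinates (distinct, sorted): [6, 15, 26, 33, 45, 68, 76, 86, 96, 104, 112, 120, 125, 130, 134, 142, 150, 159, 168, 178]

Fragments:
  [0,6): 6 bp
  [6,15): 9 bp
  [15,26): 11 bp
  [26,33): 7 bp
  [33,45): 12 bp
  [45,68): 23 bp
  [68,76): 8 bp
  [76,86): 10 bp
  [86,96): 10 bp
  [96,104): 8 bp
  [104,112): 8 bp
  [112,120): 8 bp
  [120,125): 5 bp
  [125,130): 5 bp
  [130,134): 4 bp
  [134,142): 8 bp
  [142,150): 8 bp
  [150,159): 9 bp
  [159,168): 9 bp
  [168,178): 10 bp
  [178,179): 1 bp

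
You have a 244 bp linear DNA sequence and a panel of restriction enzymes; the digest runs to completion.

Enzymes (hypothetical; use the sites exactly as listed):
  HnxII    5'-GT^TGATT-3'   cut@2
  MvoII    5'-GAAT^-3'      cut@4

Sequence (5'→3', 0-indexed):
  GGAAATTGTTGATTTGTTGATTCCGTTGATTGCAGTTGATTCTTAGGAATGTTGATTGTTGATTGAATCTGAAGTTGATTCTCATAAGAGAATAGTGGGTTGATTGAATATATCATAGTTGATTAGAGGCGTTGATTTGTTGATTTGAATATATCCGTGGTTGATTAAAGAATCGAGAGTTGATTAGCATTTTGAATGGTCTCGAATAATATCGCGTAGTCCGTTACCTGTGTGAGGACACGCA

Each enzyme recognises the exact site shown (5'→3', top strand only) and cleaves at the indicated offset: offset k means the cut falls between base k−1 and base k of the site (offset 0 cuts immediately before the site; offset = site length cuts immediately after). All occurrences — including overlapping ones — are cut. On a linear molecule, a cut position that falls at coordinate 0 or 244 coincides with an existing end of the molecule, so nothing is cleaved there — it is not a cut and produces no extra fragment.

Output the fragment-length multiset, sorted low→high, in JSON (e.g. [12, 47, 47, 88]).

Scan for sites:
  HnxII (GTTGATT, off=2): starts [7, 15, 24, 34, 50, 57, 73, 98, 117, 130, 138, 159, 178] → cuts [9, 17, 26, 36, 52, 59, 75, 100, 119, 132, 140, 161, 180]
  MvoII (GAAT, off=4): starts [46, 64, 89, 105, 146, 169, 193, 203] → cuts [50, 68, 93, 109, 150, 173, 197, 207]

Pooled cuts: [9, 17, 26, 36, 50, 52, 59, 68, 75, 93, 100, 109, 119, 132, 140, 150, 161, 173, 180, 197, 207]

Fragments:
  [0,9): 9 bp
  [9,17): 8 bp
  [17,26): 9 bp
  [26,36): 10 bp
  [36,50): 14 bp
  [50,52): 2 bp
  [52,59): 7 bp
  [59,68): 9 bp
  [68,75): 7 bp
  [75,93): 18 bp
  [93,100): 7 bp
  [100,109): 9 bp
  [109,119): 10 bp
  [119,132): 13 bp
  [132,140): 8 bp
  [140,150): 10 bp
  [150,161): 11 bp
  [161,173): 12 bp
  [173,180): 7 bp
  [180,197): 17 bp
  [197,207): 10 bp
  [207,244): 37 bp

[2,7,7,7,7,8,8,9,9,9,9,10,10,10,10,11,12,13,14,17,18,37]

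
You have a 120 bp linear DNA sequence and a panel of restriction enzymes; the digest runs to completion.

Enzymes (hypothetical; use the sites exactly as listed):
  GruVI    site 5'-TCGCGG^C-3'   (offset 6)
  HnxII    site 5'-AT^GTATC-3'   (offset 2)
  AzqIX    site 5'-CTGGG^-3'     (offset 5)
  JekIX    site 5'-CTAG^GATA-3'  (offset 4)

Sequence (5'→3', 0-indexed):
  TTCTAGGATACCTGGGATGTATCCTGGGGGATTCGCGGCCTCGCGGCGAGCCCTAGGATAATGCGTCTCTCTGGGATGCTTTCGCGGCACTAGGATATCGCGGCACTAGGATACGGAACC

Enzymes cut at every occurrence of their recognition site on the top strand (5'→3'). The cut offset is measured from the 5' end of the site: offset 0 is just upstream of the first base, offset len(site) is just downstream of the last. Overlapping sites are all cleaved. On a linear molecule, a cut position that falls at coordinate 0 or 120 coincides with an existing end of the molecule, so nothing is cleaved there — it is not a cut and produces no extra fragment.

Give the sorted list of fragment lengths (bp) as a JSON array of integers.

Per-enzyme occurrences:
  GruVI (TCGCGGC, off=6): starts [32, 40, 81, 97] → cuts [38, 46, 87, 103]
  HnxII (ATGTATC, off=2): starts [16] → cuts [18]
  AzqIX (CTGGG, off=5): starts [11, 23, 70] → cuts [16, 28, 75]
  JekIX (CTAGGATA, off=4): starts [2, 52, 89, 105] → cuts [6, 56, 93, 109]

All cut coordinates (distinct, sorted): [6, 16, 18, 28, 38, 46, 56, 75, 87, 93, 103, 109]

Fragments:
  [0,6): 6 bp
  [6,16): 10 bp
  [16,18): 2 bp
  [18,28): 10 bp
  [28,38): 10 bp
  [38,46): 8 bp
  [46,56): 10 bp
  [56,75): 19 bp
  [75,87): 12 bp
  [87,93): 6 bp
  [93,103): 10 bp
  [103,109): 6 bp
  [109,120): 11 bp

[2,6,6,6,8,10,10,10,10,10,11,12,19]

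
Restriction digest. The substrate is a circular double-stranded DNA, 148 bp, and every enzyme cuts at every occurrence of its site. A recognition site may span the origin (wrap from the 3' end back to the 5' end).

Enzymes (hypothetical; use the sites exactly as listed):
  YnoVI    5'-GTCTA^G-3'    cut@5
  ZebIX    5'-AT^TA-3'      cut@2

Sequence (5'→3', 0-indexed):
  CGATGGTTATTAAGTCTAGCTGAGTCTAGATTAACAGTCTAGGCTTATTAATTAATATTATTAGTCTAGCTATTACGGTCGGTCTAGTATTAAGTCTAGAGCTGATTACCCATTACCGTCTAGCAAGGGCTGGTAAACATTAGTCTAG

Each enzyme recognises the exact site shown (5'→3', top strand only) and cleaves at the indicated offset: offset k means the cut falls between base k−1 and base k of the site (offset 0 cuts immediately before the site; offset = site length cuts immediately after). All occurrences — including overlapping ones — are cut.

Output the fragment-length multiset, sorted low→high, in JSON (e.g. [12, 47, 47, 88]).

Per-enzyme occurrences:
  YnoVI GTCTAG/5: at [13, 23, 36, 63, 81, 93, 117, 142] ⇒ [18, 28, 41, 68, 86, 98, 122, 147]
  ZebIX ATTA/2: at [8, 29, 46, 50, 56, 59, 71, 88, 104, 111, 138] ⇒ [10, 31, 48, 52, 58, 61, 73, 90, 106, 113, 140]

All cut coordinates (distinct, sorted): [10, 18, 28, 31, 41, 48, 52, 58, 61, 68, 73, 86, 90, 98, 106, 113, 122, 140, 147]

Fragments:
  10→18: 8 bp
  18→28: 10 bp
  28→31: 3 bp
  31→41: 10 bp
  41→48: 7 bp
  48→52: 4 bp
  52→58: 6 bp
  58→61: 3 bp
  61→68: 7 bp
  68→73: 5 bp
  73→86: 13 bp
  86→90: 4 bp
  90→98: 8 bp
  98→106: 8 bp
  106→113: 7 bp
  113→122: 9 bp
  122→140: 18 bp
  140→147: 7 bp
  147→10 (wrap): 148-147+10 = 11 bp

[3,3,4,4,5,6,7,7,7,7,8,8,8,9,10,10,11,13,18]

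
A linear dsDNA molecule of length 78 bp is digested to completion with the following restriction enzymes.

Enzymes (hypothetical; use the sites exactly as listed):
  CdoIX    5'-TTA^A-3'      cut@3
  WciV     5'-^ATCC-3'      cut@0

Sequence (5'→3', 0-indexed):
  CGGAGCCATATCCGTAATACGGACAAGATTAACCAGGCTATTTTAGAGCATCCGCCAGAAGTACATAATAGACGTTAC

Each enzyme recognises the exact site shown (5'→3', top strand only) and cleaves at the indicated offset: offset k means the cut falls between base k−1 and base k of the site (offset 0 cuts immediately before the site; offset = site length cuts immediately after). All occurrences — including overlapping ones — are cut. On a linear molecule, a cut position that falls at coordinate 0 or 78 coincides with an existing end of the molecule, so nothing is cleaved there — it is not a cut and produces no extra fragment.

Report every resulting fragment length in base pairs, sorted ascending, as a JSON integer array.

[9,18,22,29]

Per-enzyme occurrences:
  CdoIX TTAA/3: at [28] ⇒ [31]
  WciV ATCC/0: at [9, 49] ⇒ [9, 49]

Pooled cuts: [9, 31, 49]

Fragment lengths:
  [0,9): 9 bp
  [9,31): 22 bp
  [31,49): 18 bp
  [49,78): 29 bp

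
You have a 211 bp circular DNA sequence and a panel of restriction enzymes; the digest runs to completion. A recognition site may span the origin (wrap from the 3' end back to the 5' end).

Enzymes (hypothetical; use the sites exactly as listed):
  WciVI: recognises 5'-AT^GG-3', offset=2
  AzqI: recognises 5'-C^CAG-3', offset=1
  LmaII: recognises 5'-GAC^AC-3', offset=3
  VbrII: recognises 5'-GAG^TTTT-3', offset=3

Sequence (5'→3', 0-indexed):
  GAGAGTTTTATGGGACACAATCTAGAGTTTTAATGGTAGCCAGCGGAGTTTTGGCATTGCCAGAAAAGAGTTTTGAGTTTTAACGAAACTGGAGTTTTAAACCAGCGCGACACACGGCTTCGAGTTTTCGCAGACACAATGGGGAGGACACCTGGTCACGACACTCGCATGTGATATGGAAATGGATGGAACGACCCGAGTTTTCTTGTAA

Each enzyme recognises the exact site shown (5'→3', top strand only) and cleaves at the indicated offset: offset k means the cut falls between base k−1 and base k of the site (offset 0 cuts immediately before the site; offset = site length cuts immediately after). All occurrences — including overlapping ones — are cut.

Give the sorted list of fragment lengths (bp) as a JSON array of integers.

[4,5,5,6,6,6,7,7,8,8,9,9,10,11,11,12,13,13,13,15,16,17]

Per-enzyme occurrences:
  WciVI ATGG/2: at [9, 32, 138, 175, 181, 185] ⇒ [11, 34, 140, 177, 183, 187]
  AzqI CCAG/1: at [39, 59, 101] ⇒ [40, 60, 102]
  LmaII GACAC/3: at [13, 108, 132, 146, 159] ⇒ [16, 111, 135, 149, 162]
  VbrII GAGTTTT/3: at [2, 24, 45, 67, 74, 91, 121, 197] ⇒ [5, 27, 48, 70, 77, 94, 124, 200]

All cut coordinates (distinct, sorted): [5, 11, 16, 27, 34, 40, 48, 60, 70, 77, 94, 102, 111, 124, 135, 140, 149, 162, 177, 183, 187, 200]

Fragment lengths:
  5→11: 6 bp
  11→16: 5 bp
  16→27: 11 bp
  27→34: 7 bp
  34→40: 6 bp
  40→48: 8 bp
  48→60: 12 bp
  60→70: 10 bp
  70→77: 7 bp
  77→94: 17 bp
  94→102: 8 bp
  102→111: 9 bp
  111→124: 13 bp
  124→135: 11 bp
  135→140: 5 bp
  140→149: 9 bp
  149→162: 13 bp
  162→177: 15 bp
  177→183: 6 bp
  183→187: 4 bp
  187→200: 13 bp
  200→5 (wrap): 211-200+5 = 16 bp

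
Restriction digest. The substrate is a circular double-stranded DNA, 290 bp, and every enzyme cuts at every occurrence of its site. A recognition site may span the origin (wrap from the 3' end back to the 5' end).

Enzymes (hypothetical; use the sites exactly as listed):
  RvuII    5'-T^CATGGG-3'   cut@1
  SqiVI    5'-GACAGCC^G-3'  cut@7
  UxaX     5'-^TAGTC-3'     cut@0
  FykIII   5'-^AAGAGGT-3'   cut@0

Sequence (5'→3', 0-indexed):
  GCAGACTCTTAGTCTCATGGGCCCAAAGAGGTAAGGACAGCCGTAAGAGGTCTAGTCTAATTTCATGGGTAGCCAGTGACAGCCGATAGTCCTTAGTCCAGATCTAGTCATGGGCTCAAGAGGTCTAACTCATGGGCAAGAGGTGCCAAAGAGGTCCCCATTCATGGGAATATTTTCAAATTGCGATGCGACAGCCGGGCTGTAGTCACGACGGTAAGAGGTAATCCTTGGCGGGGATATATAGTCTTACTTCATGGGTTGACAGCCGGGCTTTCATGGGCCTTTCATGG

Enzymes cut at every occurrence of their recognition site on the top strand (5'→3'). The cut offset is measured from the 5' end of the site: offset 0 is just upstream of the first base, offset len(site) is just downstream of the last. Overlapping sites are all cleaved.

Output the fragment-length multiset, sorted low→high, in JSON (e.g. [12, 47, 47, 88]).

[2,2,4,6,6,7,7,7,8,9,10,11,11,11,11,11,13,13,14,14,15,17,21,26,34]

Per-enzyme occurrences:
  RvuII (TCATGGG, off=1): starts [14, 62, 107, 129, 161, 251, 273, 284] → cuts [15, 63, 108, 130, 162, 252, 274, 285]
  SqiVI (GACAGCCG, off=7): starts [35, 77, 189, 260] → cuts [42, 84, 196, 267]
  UxaX (TAGTC, off=0): starts [9, 52, 86, 93, 104, 202, 241] → cuts [9, 52, 86, 93, 104, 202, 241]
  FykIII (AAGAGGT, off=0): starts [25, 44, 117, 137, 148, 215] → cuts [25, 44, 117, 137, 148, 215]

Pooled cuts: [9, 15, 25, 42, 44, 52, 63, 84, 86, 93, 104, 108, 117, 130, 137, 148, 162, 196, 202, 215, 241, 252, 267, 274, 285]

Fragments:
  9→15: 6 bp
  15→25: 10 bp
  25→42: 17 bp
  42→44: 2 bp
  44→52: 8 bp
  52→63: 11 bp
  63→84: 21 bp
  84→86: 2 bp
  86→93: 7 bp
  93→104: 11 bp
  104→108: 4 bp
  108→117: 9 bp
  117→130: 13 bp
  130→137: 7 bp
  137→148: 11 bp
  148→162: 14 bp
  162→196: 34 bp
  196→202: 6 bp
  202→215: 13 bp
  215→241: 26 bp
  241→252: 11 bp
  252→267: 15 bp
  267→274: 7 bp
  274→285: 11 bp
  285→9 (wrap): 290-285+9 = 14 bp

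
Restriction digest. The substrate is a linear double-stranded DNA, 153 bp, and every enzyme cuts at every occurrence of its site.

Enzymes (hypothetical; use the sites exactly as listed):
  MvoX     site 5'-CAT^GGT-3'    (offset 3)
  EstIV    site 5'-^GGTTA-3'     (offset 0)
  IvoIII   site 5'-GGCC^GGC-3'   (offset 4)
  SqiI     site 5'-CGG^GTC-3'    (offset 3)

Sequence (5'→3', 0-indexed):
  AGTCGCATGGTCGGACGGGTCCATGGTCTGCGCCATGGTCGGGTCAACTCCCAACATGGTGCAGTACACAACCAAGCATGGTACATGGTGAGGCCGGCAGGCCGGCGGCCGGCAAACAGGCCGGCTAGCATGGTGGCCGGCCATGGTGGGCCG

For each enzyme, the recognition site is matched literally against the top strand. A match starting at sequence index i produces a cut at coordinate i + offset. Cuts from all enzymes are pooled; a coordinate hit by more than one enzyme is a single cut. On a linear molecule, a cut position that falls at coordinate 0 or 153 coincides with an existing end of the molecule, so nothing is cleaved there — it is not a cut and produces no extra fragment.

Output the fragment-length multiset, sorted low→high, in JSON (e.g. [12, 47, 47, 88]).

[6,6,6,7,7,7,8,8,9,9,9,10,12,12,15,22]

Scan for sites:
  MvoX (CATGGT, off=3): starts [5, 21, 33, 54, 76, 83, 128, 141] → cuts [8, 24, 36, 57, 79, 86, 131, 144]
  EstIV (GGTTA, off=0): no sites
  IvoIII (GGCCGGC, off=4): starts [91, 99, 106, 118, 134] → cuts [95, 103, 110, 122, 138]
  SqiI (CGGGTC, off=3): starts [15, 39] → cuts [18, 42]

All cut coordinates (distinct, sorted): [8, 18, 24, 36, 42, 57, 79, 86, 95, 103, 110, 122, 131, 138, 144]

Fragment lengths:
  [0,8): 8 bp
  [8,18): 10 bp
  [18,24): 6 bp
  [24,36): 12 bp
  [36,42): 6 bp
  [42,57): 15 bp
  [57,79): 22 bp
  [79,86): 7 bp
  [86,95): 9 bp
  [95,103): 8 bp
  [103,110): 7 bp
  [110,122): 12 bp
  [122,131): 9 bp
  [131,138): 7 bp
  [138,144): 6 bp
  [144,153): 9 bp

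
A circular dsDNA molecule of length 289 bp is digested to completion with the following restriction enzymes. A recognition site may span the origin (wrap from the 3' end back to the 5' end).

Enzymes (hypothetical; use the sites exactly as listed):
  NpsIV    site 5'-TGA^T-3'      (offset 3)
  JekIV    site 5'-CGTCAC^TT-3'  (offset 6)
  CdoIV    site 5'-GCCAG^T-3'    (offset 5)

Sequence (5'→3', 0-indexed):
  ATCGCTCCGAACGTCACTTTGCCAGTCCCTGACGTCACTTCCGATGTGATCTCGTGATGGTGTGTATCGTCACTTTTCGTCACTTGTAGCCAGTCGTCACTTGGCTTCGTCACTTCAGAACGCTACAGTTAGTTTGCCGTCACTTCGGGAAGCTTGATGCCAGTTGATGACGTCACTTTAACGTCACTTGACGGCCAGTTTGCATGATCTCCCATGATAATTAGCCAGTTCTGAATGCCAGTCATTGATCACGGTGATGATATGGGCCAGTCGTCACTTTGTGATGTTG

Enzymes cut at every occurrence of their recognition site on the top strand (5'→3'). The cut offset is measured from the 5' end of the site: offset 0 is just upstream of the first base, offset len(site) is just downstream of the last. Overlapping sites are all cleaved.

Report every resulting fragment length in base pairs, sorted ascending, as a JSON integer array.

[3,4,6,6,7,7,7,7,8,8,9,9,9,10,10,10,10,11,11,11,11,13,13,13,14,16,16,30]

Per-enzyme occurrences:
  NpsIV (TGAT, off=3): starts [46, 54, 154, 164, 204, 214, 245, 254, 257, 281, 287] → cuts [1, 49, 57, 157, 167, 207, 217, 248, 257, 260, 284]
  JekIV (CGTCACTT, off=6): starts [11, 32, 67, 77, 94, 107, 137, 170, 181, 271] → cuts [17, 38, 73, 83, 100, 113, 143, 176, 187, 277]
  CdoIV (GCCAGT, off=5): starts [20, 88, 158, 193, 223, 236, 265] → cuts [25, 93, 163, 198, 228, 241, 270]

Pooled cuts: [1, 17, 25, 38, 49, 57, 73, 83, 93, 100, 113, 143, 157, 163, 167, 176, 187, 198, 207, 217, 228, 241, 248, 257, 260, 270, 277, 284]

Fragments:
  1→17: 16 bp
  17→25: 8 bp
  25→38: 13 bp
  38→49: 11 bp
  49→57: 8 bp
  57→73: 16 bp
  73→83: 10 bp
  83→93: 10 bp
  93→100: 7 bp
  100→113: 13 bp
  113→143: 30 bp
  143→157: 14 bp
  157→163: 6 bp
  163→167: 4 bp
  167→176: 9 bp
  176→187: 11 bp
  187→198: 11 bp
  198→207: 9 bp
  207→217: 10 bp
  217→228: 11 bp
  228→241: 13 bp
  241→248: 7 bp
  248→257: 9 bp
  257→260: 3 bp
  260→270: 10 bp
  270→277: 7 bp
  277→284: 7 bp
  284→1 (wrap): 289-284+1 = 6 bp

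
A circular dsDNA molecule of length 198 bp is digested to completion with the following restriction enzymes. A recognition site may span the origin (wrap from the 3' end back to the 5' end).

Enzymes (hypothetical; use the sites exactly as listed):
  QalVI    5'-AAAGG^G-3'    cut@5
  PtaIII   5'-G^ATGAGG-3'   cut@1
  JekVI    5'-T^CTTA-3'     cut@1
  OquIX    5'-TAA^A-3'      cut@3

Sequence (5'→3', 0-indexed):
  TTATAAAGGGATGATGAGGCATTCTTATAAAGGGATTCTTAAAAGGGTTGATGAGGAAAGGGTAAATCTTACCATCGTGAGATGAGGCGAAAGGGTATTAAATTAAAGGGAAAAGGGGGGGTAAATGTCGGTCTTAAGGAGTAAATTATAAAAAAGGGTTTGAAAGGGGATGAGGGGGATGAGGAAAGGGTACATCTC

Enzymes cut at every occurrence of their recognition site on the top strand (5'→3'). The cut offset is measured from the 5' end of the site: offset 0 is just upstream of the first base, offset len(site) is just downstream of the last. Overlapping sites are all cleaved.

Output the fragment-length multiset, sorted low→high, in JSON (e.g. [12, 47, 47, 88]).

Scan for sites:
  QalVI (AAAGGG, off=5): starts [4, 28, 41, 56, 89, 104, 111, 152, 162, 184] → cuts [9, 33, 46, 61, 94, 109, 116, 157, 167, 189]
  PtaIII (GATGAGG, off=1): starts [12, 49, 80, 168, 177] → cuts [13, 50, 81, 169, 178]
  JekVI (TCTTA, off=1): starts [22, 36, 66, 131, 196] → cuts [23, 37, 67, 132, 197]
  OquIX (TAAA, off=3): starts [3, 27, 39, 62, 98, 103, 121, 141, 148] → cuts [6, 30, 42, 65, 101, 106, 124, 144, 151]

Pooled cuts: [6, 9, 13, 23, 30, 33, 37, 42, 46, 50, 61, 65, 67, 81, 94, 101, 106, 109, 116, 124, 132, 144, 151, 157, 167, 169, 178, 189, 197]

Fragment lengths:
  6→9: 3 bp
  9→13: 4 bp
  13→23: 10 bp
  23→30: 7 bp
  30→33: 3 bp
  33→37: 4 bp
  37→42: 5 bp
  42→46: 4 bp
  46→50: 4 bp
  50→61: 11 bp
  61→65: 4 bp
  65→67: 2 bp
  67→81: 14 bp
  81→94: 13 bp
  94→101: 7 bp
  101→106: 5 bp
  106→109: 3 bp
  109→116: 7 bp
  116→124: 8 bp
  124→132: 8 bp
  132→144: 12 bp
  144→151: 7 bp
  151→157: 6 bp
  157→167: 10 bp
  167→169: 2 bp
  169→178: 9 bp
  178→189: 11 bp
  189→197: 8 bp
  197→6 (wrap): 198-197+6 = 7 bp

[2,2,3,3,3,4,4,4,4,4,5,5,6,7,7,7,7,7,8,8,8,9,10,10,11,11,12,13,14]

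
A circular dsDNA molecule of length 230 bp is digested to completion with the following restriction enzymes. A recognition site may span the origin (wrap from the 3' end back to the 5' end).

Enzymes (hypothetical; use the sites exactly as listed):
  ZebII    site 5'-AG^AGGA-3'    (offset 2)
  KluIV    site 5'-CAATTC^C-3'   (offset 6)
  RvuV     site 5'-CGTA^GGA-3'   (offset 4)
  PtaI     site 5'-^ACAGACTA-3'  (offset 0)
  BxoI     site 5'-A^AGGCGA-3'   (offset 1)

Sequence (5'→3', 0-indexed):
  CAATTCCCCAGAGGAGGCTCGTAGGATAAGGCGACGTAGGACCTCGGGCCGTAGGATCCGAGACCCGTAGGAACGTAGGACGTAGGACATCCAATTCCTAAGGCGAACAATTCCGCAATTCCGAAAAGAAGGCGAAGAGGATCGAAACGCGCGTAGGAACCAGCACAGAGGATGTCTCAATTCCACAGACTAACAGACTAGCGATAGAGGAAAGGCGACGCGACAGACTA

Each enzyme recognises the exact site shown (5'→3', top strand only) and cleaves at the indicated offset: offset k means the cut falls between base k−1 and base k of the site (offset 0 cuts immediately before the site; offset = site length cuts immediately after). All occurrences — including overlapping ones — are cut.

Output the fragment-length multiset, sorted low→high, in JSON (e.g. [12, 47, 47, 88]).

Scan for sites:
  ZebII (AGAGGA, off=2): starts [9, 135, 166, 205] → cuts [11, 137, 168, 207]
  KluIV (CAATTCC, off=6): starts [0, 91, 107, 115, 177] → cuts [6, 97, 113, 121, 183]
  RvuV (CGTAGGA, off=4): starts [19, 34, 49, 65, 73, 80, 151] → cuts [23, 38, 53, 69, 77, 84, 155]
  PtaI (ACAGACTA, off=0): starts [184, 192, 222] → cuts [184, 192, 222]
  BxoI (AAGGCGA, off=1): starts [27, 99, 128, 211] → cuts [28, 100, 129, 212]

All cut coordinates (distinct, sorted): [6, 11, 23, 28, 38, 53, 69, 77, 84, 97, 100, 113, 121, 129, 137, 155, 168, 183, 184, 192, 207, 212, 222]

Fragments:
  6→11: 5 bp
  11→23: 12 bp
  23→28: 5 bp
  28→38: 10 bp
  38→53: 15 bp
  53→69: 16 bp
  69→77: 8 bp
  77→84: 7 bp
  84→97: 13 bp
  97→100: 3 bp
  100→113: 13 bp
  113→121: 8 bp
  121→129: 8 bp
  129→137: 8 bp
  137→155: 18 bp
  155→168: 13 bp
  168→183: 15 bp
  183→184: 1 bp
  184→192: 8 bp
  192→207: 15 bp
  207→212: 5 bp
  212→222: 10 bp
  222→6 (wrap): 230-222+6 = 14 bp

[1,3,5,5,5,7,8,8,8,8,8,10,10,12,13,13,13,14,15,15,15,16,18]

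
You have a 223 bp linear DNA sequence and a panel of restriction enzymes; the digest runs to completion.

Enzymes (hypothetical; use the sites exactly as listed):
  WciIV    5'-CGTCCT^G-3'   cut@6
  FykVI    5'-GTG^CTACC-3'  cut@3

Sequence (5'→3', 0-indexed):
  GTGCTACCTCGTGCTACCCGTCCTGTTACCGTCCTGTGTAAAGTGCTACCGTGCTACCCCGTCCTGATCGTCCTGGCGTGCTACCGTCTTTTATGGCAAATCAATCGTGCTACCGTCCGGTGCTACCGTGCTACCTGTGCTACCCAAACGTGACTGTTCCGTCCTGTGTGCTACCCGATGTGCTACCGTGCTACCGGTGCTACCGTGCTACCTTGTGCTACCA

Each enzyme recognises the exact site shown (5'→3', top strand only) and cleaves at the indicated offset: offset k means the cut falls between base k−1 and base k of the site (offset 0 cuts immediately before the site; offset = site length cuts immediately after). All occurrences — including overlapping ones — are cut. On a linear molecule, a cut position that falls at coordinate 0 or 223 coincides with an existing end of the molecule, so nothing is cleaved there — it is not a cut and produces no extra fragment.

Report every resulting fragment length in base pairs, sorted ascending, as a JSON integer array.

[3,5,6,6,8,8,8,8,9,9,9,10,10,10,11,11,12,12,13,26,29]

Site scan:
  WciIV (CGTCCTG, off=6): starts [18, 29, 59, 68, 159] → cuts [24, 35, 65, 74, 165]
  FykVI (GTGCTACC, off=3): starts [0, 10, 42, 50, 77, 106, 119, 127, 136, 167, 179, 187, 196, 204, 214] → cuts [3, 13, 45, 53, 80, 109, 122, 130, 139, 170, 182, 190, 199, 207, 217]

All cut coordinates (distinct, sorted): [3, 13, 24, 35, 45, 53, 65, 74, 80, 109, 122, 130, 139, 165, 170, 182, 190, 199, 207, 217]

Fragments:
  [0,3): 3 bp
  [3,13): 10 bp
  [13,24): 11 bp
  [24,35): 11 bp
  [35,45): 10 bp
  [45,53): 8 bp
  [53,65): 12 bp
  [65,74): 9 bp
  [74,80): 6 bp
  [80,109): 29 bp
  [109,122): 13 bp
  [122,130): 8 bp
  [130,139): 9 bp
  [139,165): 26 bp
  [165,170): 5 bp
  [170,182): 12 bp
  [182,190): 8 bp
  [190,199): 9 bp
  [199,207): 8 bp
  [207,217): 10 bp
  [217,223): 6 bp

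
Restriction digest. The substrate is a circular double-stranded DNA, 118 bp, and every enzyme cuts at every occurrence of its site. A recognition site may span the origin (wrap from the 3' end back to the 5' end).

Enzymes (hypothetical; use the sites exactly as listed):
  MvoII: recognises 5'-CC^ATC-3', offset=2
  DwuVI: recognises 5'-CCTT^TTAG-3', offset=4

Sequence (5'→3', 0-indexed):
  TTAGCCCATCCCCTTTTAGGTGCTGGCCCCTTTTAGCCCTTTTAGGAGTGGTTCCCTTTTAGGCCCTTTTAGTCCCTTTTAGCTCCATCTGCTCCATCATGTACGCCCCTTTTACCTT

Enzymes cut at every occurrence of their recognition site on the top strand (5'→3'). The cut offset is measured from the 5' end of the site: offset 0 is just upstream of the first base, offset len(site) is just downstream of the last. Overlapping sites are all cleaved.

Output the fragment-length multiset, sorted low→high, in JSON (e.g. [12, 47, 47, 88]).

Site scan:
  MvoII CCATC/2: at [5, 84, 93] ⇒ [7, 86, 95]
  DwuVI CCTTTTAG/4: at [11, 28, 37, 54, 64, 74, 114] ⇒ [0, 15, 32, 41, 58, 68, 78]

Pooled cuts: [0, 7, 15, 32, 41, 58, 68, 78, 86, 95]

Fragment lengths:
  0→7: 7 bp
  7→15: 8 bp
  15→32: 17 bp
  32→41: 9 bp
  41→58: 17 bp
  58→68: 10 bp
  68→78: 10 bp
  78→86: 8 bp
  86→95: 9 bp
  95→0 (wrap): 118-95+0 = 23 bp

[7,8,8,9,9,10,10,17,17,23]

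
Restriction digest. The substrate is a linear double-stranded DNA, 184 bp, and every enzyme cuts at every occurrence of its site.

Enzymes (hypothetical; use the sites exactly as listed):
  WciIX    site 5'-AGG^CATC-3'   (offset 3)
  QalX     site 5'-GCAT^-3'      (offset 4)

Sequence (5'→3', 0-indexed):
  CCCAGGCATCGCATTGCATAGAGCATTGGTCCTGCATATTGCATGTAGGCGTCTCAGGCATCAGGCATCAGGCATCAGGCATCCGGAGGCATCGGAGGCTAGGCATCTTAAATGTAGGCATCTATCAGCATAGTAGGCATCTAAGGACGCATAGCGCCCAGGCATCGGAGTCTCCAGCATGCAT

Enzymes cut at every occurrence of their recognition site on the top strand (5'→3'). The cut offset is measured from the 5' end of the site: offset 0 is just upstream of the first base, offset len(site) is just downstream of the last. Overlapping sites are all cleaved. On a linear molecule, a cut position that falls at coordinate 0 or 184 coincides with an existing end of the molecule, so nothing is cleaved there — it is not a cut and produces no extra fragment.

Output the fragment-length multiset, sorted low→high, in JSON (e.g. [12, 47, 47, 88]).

Scan for sites:
  WciIX AGGCATC/3: at [3, 55, 62, 69, 76, 86, 100, 115, 134, 159] ⇒ [6, 58, 65, 72, 79, 89, 103, 118, 137, 162]
  QalX GCAT/4: at [5, 10, 15, 22, 33, 40, 57, 64, 71, 78, 88, 102, 117, 127, 136, 148, 161, 176, 180] ⇒ [9, 14, 19, 26, 37, 44, 61, 68, 75, 82, 92, 106, 121, 131, 140, 152, 165, 180] (position 184 is a terminus of the linear molecule — no cut)

All cut coordinates (distinct, sorted): [6, 9, 14, 19, 26, 37, 44, 58, 61, 65, 68, 72, 75, 79, 82, 89, 92, 103, 106, 118, 121, 131, 137, 140, 152, 162, 165, 180]

Fragments:
  [0,6): 6 bp
  [6,9): 3 bp
  [9,14): 5 bp
  [14,19): 5 bp
  [19,26): 7 bp
  [26,37): 11 bp
  [37,44): 7 bp
  [44,58): 14 bp
  [58,61): 3 bp
  [61,65): 4 bp
  [65,68): 3 bp
  [68,72): 4 bp
  [72,75): 3 bp
  [75,79): 4 bp
  [79,82): 3 bp
  [82,89): 7 bp
  [89,92): 3 bp
  [92,103): 11 bp
  [103,106): 3 bp
  [106,118): 12 bp
  [118,121): 3 bp
  [121,131): 10 bp
  [131,137): 6 bp
  [137,140): 3 bp
  [140,152): 12 bp
  [152,162): 10 bp
  [162,165): 3 bp
  [165,180): 15 bp
  [180,184): 4 bp

[3,3,3,3,3,3,3,3,3,3,4,4,4,4,5,5,6,6,7,7,7,10,10,11,11,12,12,14,15]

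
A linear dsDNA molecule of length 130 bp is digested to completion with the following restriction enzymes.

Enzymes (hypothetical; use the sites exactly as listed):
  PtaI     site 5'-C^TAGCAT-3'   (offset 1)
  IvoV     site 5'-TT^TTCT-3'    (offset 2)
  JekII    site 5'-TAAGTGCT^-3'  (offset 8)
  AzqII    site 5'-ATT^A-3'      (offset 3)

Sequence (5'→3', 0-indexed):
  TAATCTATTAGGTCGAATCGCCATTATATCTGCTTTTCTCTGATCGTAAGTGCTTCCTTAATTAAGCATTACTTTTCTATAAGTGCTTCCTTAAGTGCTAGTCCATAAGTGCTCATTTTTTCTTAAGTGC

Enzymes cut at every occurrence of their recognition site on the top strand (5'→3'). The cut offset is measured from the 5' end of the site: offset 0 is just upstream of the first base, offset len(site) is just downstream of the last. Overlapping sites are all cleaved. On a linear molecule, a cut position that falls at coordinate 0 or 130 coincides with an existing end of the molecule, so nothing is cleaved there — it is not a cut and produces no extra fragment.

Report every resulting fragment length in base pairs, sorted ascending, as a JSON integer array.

[4,6,7,9,9,10,11,12,13,14,16,19]

Site scan:
  PtaI (CTAGCAT, off=1): no sites
  IvoV TTTTCT/2: at [33, 72, 117] ⇒ [35, 74, 119]
  JekII TAAGTGCT/8: at [46, 79, 91, 105] ⇒ [54, 87, 99, 113]
  AzqII ATTA/3: at [6, 22, 60, 67] ⇒ [9, 25, 63, 70]

All cut coordinates (distinct, sorted): [9, 25, 35, 54, 63, 70, 74, 87, 99, 113, 119]

Fragment lengths:
  [0,9): 9 bp
  [9,25): 16 bp
  [25,35): 10 bp
  [35,54): 19 bp
  [54,63): 9 bp
  [63,70): 7 bp
  [70,74): 4 bp
  [74,87): 13 bp
  [87,99): 12 bp
  [99,113): 14 bp
  [113,119): 6 bp
  [119,130): 11 bp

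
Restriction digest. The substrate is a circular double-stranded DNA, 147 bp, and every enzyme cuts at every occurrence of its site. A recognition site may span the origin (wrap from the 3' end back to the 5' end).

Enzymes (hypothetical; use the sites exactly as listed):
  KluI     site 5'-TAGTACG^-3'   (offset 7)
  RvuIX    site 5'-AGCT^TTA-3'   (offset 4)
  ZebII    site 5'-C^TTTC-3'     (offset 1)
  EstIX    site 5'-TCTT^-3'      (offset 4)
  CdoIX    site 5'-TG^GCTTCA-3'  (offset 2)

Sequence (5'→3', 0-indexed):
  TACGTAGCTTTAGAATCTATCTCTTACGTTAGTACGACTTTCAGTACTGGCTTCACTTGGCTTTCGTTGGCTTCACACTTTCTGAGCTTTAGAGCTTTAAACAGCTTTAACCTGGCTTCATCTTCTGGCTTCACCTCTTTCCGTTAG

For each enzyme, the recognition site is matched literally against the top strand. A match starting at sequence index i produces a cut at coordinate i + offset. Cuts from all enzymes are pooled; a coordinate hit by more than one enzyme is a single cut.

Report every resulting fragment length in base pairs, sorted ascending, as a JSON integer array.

Site scan:
  KluI TAGTACG/7: at [29, 144] ⇒ [4, 36]
  RvuIX AGCTTTA/4: at [5, 84, 92, 102] ⇒ [9, 88, 96, 106]
  ZebII CTTTC/1: at [37, 60, 77, 136] ⇒ [38, 61, 78, 137]
  EstIX TCTT/4: at [21, 120, 135] ⇒ [25, 124, 139]
  CdoIX TGGCTTCA/2: at [47, 67, 112, 125] ⇒ [49, 69, 114, 127]

Pooled cuts: [4, 9, 25, 36, 38, 49, 61, 69, 78, 88, 96, 106, 114, 124, 127, 137, 139]

Fragments:
  4→9: 5 bp
  9→25: 16 bp
  25→36: 11 bp
  36→38: 2 bp
  38→49: 11 bp
  49→61: 12 bp
  61→69: 8 bp
  69→78: 9 bp
  78→88: 10 bp
  88→96: 8 bp
  96→106: 10 bp
  106→114: 8 bp
  114→124: 10 bp
  124→127: 3 bp
  127→137: 10 bp
  137→139: 2 bp
  139→4 (wrap): 147-139+4 = 12 bp

[2,2,3,5,8,8,8,9,10,10,10,10,11,11,12,12,16]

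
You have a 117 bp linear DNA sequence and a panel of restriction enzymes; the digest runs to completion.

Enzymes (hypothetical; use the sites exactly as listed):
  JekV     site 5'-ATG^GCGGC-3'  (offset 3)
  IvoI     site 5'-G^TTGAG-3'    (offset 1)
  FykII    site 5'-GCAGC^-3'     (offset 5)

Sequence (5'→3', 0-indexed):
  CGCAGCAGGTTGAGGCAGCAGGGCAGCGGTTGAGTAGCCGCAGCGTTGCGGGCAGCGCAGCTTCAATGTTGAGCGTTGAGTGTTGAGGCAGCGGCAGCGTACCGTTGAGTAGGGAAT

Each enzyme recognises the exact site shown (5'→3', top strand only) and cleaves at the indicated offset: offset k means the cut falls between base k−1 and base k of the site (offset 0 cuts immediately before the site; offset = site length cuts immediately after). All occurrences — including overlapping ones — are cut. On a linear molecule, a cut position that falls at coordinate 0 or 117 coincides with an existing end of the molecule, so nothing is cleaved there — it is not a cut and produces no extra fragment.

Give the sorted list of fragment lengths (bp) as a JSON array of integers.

[2,3,5,6,6,6,7,7,7,8,10,10,12,13,15]

Per-enzyme occurrences:
  JekV (ATGGCGGC, off=3): no sites
  IvoI GTTGAG/1: at [8, 28, 67, 74, 81, 103] ⇒ [9, 29, 68, 75, 82, 104]
  FykII GCAGC/5: at [1, 14, 22, 39, 51, 56, 87, 93] ⇒ [6, 19, 27, 44, 56, 61, 92, 98]

All cut coordinates (distinct, sorted): [6, 9, 19, 27, 29, 44, 56, 61, 68, 75, 82, 92, 98, 104]

Fragment lengths:
  [0,6): 6 bp
  [6,9): 3 bp
  [9,19): 10 bp
  [19,27): 8 bp
  [27,29): 2 bp
  [29,44): 15 bp
  [44,56): 12 bp
  [56,61): 5 bp
  [61,68): 7 bp
  [68,75): 7 bp
  [75,82): 7 bp
  [82,92): 10 bp
  [92,98): 6 bp
  [98,104): 6 bp
  [104,117): 13 bp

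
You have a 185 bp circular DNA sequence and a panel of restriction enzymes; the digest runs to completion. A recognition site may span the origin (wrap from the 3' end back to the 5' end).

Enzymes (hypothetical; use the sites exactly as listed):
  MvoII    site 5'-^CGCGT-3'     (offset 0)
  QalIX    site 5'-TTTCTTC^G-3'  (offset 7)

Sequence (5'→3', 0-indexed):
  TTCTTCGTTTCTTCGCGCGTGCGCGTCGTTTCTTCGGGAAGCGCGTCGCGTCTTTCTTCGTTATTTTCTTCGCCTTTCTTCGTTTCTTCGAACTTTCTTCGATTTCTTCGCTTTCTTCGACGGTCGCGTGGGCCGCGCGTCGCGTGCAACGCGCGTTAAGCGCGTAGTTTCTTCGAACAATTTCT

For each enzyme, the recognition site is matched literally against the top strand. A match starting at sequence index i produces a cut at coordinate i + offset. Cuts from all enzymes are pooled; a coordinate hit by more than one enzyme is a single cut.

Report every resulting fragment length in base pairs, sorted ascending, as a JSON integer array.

[1,5,5,6,6,6,8,8,9,9,9,10,11,11,11,12,13,14,14,17]

Scan for sites:
  MvoII (CGCGT, off=0): starts [15, 21, 41, 46, 124, 135, 140, 151, 160] → cuts [15, 21, 41, 46, 124, 135, 140, 151, 160]
  QalIX (TTTCTTCG, off=7): starts [7, 28, 52, 64, 74, 82, 93, 102, 111, 167, 184] → cuts [6, 14, 35, 59, 71, 81, 89, 100, 109, 118, 174]

Pooled cuts: [6, 14, 15, 21, 35, 41, 46, 59, 71, 81, 89, 100, 109, 118, 124, 135, 140, 151, 160, 174]

Fragment lengths:
  6→14: 8 bp
  14→15: 1 bp
  15→21: 6 bp
  21→35: 14 bp
  35→41: 6 bp
  41→46: 5 bp
  46→59: 13 bp
  59→71: 12 bp
  71→81: 10 bp
  81→89: 8 bp
  89→100: 11 bp
  100→109: 9 bp
  109→118: 9 bp
  118→124: 6 bp
  124→135: 11 bp
  135→140: 5 bp
  140→151: 11 bp
  151→160: 9 bp
  160→174: 14 bp
  174→6 (wrap): 185-174+6 = 17 bp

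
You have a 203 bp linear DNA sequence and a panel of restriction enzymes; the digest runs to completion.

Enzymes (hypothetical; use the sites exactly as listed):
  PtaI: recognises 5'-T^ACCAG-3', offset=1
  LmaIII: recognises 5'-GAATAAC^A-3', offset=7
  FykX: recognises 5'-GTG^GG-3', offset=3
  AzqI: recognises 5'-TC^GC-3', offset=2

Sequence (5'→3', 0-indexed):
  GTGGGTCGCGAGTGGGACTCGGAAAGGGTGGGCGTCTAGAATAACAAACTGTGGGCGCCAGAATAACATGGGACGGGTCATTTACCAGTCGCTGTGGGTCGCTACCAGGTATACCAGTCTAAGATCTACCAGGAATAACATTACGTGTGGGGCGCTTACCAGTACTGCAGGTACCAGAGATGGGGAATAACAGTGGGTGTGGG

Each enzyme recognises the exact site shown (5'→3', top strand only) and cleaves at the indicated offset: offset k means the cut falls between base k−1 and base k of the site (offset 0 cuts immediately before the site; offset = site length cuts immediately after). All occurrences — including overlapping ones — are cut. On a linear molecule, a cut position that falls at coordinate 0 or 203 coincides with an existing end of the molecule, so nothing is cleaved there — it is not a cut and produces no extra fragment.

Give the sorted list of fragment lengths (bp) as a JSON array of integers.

Scan for sites:
  PtaI TACCAG/1: at [82, 102, 111, 126, 156, 171] ⇒ [83, 103, 112, 127, 157, 172]
  LmaIII GAATAACA/7: at [38, 60, 132, 184] ⇒ [45, 67, 139, 191]
  FykX GTGGG/3: at [0, 11, 27, 50, 93, 146, 192, 198] ⇒ [3, 14, 30, 53, 96, 149, 195, 201]
  AzqI TCGC/2: at [5, 88, 98] ⇒ [7, 90, 100]

Pooled cuts: [3, 7, 14, 30, 45, 53, 67, 83, 90, 96, 100, 103, 112, 127, 139, 149, 157, 172, 191, 195, 201]

Fragment lengths:
  [0,3): 3 bp
  [3,7): 4 bp
  [7,14): 7 bp
  [14,30): 16 bp
  [30,45): 15 bp
  [45,53): 8 bp
  [53,67): 14 bp
  [67,83): 16 bp
  [83,90): 7 bp
  [90,96): 6 bp
  [96,100): 4 bp
  [100,103): 3 bp
  [103,112): 9 bp
  [112,127): 15 bp
  [127,139): 12 bp
  [139,149): 10 bp
  [149,157): 8 bp
  [157,172): 15 bp
  [172,191): 19 bp
  [191,195): 4 bp
  [195,201): 6 bp
  [201,203): 2 bp

[2,3,3,4,4,4,6,6,7,7,8,8,9,10,12,14,15,15,15,16,16,19]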